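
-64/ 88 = -0.73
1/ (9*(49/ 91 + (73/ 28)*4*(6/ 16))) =728/ 29151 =0.02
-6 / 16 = -3 / 8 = -0.38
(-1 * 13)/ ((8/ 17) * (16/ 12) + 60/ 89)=-59007/ 5908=-9.99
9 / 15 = 3 / 5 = 0.60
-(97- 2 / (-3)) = -293 / 3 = -97.67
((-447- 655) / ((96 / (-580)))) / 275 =15979 / 660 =24.21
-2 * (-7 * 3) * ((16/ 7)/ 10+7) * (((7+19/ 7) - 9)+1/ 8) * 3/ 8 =107019/ 1120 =95.55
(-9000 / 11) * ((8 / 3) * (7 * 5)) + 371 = -835919 / 11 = -75992.64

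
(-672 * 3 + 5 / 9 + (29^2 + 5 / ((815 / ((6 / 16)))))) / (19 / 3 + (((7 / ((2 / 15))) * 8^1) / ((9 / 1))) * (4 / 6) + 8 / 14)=-96482771 / 3123080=-30.89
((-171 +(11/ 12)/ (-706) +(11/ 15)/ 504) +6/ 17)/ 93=-3870916787/ 2109591540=-1.83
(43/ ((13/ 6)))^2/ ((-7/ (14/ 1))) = -133128/ 169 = -787.74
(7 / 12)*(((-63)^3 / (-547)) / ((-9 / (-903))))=58538781 / 2188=26754.47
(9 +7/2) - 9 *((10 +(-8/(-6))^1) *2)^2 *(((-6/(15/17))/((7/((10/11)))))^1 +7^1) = -4353883/154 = -28271.97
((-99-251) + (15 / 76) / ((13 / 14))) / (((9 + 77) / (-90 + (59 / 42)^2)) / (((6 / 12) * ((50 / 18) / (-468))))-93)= -670785870125 / 452963825574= -1.48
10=10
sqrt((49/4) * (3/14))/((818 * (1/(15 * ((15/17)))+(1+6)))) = 225 * sqrt(42)/5209024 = 0.00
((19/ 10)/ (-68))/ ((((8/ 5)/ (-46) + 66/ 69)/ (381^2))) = -63435357/ 14416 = -4400.34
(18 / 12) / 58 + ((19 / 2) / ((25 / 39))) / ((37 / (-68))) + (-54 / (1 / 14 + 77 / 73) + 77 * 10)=85814490521 / 123502300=694.84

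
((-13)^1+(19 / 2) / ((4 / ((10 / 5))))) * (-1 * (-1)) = -33 / 4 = -8.25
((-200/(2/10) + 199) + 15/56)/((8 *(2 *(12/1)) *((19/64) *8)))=-14947/8512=-1.76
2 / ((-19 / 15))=-30 / 19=-1.58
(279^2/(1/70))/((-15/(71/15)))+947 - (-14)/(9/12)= -25776833/15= -1718455.53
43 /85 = 0.51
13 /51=0.25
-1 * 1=-1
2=2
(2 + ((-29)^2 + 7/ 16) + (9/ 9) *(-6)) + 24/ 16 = 13423/ 16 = 838.94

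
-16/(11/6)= -96/11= -8.73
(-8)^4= 4096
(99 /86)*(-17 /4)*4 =-1683 /86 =-19.57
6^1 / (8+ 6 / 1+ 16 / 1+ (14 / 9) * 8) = 27 / 191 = 0.14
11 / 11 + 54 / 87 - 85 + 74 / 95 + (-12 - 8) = -282664 / 2755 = -102.60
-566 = -566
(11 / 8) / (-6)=-11 / 48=-0.23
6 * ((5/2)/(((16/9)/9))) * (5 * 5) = 30375/16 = 1898.44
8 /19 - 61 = -1151 /19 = -60.58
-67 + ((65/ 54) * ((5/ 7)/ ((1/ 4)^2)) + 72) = 3545/ 189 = 18.76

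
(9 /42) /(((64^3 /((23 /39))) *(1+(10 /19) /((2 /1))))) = 437 /1145044992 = 0.00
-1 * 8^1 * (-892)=7136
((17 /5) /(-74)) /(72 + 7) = -17 /29230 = -0.00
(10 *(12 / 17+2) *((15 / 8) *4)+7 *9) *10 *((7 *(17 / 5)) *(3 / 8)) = 94941 / 4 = 23735.25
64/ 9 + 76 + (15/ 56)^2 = 2347753/ 28224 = 83.18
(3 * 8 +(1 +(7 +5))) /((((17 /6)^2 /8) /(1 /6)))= 1776 /289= 6.15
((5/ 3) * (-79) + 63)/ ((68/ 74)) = -3811/ 51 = -74.73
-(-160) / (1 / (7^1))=1120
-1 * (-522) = 522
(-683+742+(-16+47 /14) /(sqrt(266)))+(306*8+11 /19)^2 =2164410828 /361 - 177*sqrt(266) /3724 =5995597.09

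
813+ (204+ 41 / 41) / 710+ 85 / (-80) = 922689 / 1136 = 812.23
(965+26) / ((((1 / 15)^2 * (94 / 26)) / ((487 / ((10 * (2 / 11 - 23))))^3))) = -17824791369570471 / 29728911880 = -599577.66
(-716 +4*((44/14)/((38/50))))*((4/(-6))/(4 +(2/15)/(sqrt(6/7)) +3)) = 65.27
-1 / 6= -0.17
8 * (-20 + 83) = 504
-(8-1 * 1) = -7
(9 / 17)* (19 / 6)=57 / 34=1.68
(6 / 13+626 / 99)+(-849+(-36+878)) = -0.22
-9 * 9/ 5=-81/ 5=-16.20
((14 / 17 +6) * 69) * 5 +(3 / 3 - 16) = 39765 / 17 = 2339.12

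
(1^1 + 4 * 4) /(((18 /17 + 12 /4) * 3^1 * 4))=289 /828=0.35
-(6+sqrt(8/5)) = -6-2 * sqrt(10)/5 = -7.26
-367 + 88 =-279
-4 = -4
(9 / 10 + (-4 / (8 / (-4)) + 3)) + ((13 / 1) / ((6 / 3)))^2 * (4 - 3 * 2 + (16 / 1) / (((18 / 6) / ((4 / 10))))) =173 / 15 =11.53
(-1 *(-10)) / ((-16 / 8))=-5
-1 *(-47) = 47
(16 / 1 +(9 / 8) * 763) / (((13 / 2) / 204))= 356745 / 13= 27441.92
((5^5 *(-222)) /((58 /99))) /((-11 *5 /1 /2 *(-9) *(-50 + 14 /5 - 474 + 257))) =693750 /38309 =18.11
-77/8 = -9.62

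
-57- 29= -86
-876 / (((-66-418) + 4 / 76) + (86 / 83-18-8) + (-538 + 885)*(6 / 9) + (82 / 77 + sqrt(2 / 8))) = 638230824 / 201095863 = 3.17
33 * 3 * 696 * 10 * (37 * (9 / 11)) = 20859120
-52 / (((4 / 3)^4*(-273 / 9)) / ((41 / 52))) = 9963 / 23296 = 0.43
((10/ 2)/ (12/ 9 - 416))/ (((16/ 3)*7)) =-45/ 139328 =-0.00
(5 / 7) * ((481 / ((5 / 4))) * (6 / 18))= 1924 / 21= 91.62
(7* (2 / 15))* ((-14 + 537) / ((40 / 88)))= 1073.89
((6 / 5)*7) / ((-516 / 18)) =-63 / 215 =-0.29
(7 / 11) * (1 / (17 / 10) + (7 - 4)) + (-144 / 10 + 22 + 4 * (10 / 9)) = 120569 / 8415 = 14.33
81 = 81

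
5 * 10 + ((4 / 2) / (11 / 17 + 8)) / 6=22067 / 441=50.04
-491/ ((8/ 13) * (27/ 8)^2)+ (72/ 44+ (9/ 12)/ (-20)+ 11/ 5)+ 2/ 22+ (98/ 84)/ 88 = -66.14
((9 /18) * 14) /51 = 7 /51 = 0.14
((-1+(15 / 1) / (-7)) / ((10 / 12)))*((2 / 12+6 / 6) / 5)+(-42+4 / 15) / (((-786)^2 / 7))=-0.88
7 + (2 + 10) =19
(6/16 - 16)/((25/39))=-195/8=-24.38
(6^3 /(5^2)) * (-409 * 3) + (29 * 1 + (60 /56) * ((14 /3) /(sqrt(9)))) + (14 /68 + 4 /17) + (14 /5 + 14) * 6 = -26696899 /2550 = -10469.37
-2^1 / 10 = -0.20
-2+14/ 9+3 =23/ 9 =2.56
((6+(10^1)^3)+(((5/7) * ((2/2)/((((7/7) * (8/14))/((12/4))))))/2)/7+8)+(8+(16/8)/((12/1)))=171769/168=1022.43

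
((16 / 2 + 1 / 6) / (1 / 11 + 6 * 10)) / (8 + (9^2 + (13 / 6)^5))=698544 / 702878977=0.00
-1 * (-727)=727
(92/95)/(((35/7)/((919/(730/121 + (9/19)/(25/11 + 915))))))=20644761544/699801395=29.50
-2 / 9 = -0.22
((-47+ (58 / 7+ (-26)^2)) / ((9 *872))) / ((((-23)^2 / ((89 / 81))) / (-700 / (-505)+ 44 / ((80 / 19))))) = 3164188787 / 1584994793760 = 0.00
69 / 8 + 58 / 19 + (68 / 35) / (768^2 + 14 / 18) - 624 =-17292479792741 / 28240810360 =-612.32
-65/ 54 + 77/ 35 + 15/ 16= 4177/ 2160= 1.93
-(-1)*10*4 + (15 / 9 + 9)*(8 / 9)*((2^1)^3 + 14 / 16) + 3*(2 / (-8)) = 13327 / 108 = 123.40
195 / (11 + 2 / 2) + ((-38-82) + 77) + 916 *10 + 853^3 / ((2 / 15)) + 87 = 18619551191 / 4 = 4654887797.75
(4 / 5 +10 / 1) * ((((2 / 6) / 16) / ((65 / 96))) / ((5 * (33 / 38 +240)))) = 152 / 550875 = 0.00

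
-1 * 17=-17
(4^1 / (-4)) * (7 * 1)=-7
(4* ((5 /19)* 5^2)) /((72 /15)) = 625 /114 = 5.48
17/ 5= 3.40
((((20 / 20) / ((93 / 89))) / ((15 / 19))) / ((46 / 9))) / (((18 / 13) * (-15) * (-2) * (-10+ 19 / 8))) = -21983 / 29357775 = -0.00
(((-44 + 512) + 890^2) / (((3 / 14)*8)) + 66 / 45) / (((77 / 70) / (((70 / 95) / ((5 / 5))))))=64726592 / 209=309696.61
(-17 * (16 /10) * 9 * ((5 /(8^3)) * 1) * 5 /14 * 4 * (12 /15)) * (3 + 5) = -21.86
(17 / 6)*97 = 1649 / 6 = 274.83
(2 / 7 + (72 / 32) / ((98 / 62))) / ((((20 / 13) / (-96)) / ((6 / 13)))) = -2412 / 49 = -49.22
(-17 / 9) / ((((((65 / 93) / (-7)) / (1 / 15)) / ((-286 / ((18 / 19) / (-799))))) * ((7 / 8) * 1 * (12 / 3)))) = 176008514 / 2025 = 86917.78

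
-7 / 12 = -0.58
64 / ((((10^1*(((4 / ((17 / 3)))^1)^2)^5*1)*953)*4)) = 2015993900449 / 36879530065920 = 0.05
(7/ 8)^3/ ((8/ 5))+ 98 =98.42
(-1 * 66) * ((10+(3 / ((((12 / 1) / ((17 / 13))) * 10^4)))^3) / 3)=-15466880000000054043 / 70304000000000000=-220.00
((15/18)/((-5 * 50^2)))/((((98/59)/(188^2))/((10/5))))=-260662/91875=-2.84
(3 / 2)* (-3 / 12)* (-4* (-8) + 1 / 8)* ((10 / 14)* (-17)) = 65535 / 448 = 146.28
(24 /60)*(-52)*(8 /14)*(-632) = 262912 /35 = 7511.77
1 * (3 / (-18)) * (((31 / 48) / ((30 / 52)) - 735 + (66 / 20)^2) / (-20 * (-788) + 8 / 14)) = 0.01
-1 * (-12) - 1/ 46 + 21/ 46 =286/ 23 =12.43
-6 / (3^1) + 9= 7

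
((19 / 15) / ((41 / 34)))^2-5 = -1473809 / 378225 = -3.90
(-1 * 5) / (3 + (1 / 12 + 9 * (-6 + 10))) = -60 / 469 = -0.13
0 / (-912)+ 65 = 65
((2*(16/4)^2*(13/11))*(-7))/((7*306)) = -208/1683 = -0.12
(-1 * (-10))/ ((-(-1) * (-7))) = -10/ 7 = -1.43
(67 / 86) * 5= 335 / 86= 3.90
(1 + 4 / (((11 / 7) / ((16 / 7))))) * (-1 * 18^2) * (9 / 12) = -18225 / 11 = -1656.82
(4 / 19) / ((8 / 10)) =5 / 19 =0.26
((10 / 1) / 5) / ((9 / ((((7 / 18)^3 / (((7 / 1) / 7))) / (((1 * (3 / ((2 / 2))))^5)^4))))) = 343 / 91507169819844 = 0.00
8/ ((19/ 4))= 32/ 19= 1.68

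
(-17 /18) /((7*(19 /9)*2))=-17 /532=-0.03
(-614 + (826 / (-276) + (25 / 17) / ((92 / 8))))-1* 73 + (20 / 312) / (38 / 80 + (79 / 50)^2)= -104191353881 / 151036262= -689.84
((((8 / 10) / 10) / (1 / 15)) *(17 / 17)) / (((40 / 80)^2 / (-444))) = -10656 / 5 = -2131.20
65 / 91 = 5 / 7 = 0.71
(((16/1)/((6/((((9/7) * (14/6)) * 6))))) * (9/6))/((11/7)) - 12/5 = 43.42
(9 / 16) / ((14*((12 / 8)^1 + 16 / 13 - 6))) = -117 / 9520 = -0.01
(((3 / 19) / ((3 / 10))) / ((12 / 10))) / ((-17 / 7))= -175 / 969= -0.18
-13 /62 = -0.21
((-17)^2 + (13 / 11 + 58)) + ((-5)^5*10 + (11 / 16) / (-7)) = -30901.92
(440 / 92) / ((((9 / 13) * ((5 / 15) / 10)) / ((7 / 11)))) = 9100 / 69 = 131.88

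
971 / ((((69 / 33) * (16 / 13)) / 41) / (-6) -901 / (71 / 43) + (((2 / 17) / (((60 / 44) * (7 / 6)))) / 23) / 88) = -33188950925130 / 18651659973851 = -1.78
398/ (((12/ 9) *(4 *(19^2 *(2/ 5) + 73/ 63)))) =188055/ 366808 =0.51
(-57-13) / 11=-70 / 11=-6.36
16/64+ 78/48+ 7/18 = 163/72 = 2.26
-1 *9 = -9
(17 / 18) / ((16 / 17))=289 / 288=1.00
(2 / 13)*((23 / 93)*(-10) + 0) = -460 / 1209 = -0.38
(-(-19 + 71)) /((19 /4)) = -208 /19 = -10.95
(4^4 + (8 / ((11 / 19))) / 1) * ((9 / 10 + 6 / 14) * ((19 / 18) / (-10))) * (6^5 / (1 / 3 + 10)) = -7830432 / 275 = -28474.30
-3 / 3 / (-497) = 1 / 497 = 0.00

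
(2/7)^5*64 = 2048/16807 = 0.12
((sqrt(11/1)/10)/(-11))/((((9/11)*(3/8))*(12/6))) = -0.05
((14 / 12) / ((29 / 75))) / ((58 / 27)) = 4725 / 3364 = 1.40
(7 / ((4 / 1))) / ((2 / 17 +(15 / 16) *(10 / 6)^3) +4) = 4284 / 20705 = 0.21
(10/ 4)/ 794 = 5/ 1588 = 0.00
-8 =-8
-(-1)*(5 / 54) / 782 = 0.00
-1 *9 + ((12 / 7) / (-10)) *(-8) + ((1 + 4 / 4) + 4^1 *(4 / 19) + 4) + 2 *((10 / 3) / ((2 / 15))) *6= 198977 / 665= 299.21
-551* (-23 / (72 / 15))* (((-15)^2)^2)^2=54132521484375 / 8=6766565185546.88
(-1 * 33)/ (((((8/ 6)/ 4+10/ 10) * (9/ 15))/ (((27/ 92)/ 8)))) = -4455/ 2944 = -1.51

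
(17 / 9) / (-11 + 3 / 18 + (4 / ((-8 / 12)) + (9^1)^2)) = 34 / 1155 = 0.03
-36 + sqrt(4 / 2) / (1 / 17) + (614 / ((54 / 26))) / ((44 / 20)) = 17 * sqrt(2) + 29218 / 297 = 122.42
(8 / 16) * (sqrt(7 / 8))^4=49 / 128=0.38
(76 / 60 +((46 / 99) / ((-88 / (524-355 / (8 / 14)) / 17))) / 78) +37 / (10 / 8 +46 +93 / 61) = 57612164977 / 26957193120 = 2.14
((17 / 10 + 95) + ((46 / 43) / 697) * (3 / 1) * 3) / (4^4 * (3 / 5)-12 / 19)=78676549 / 124439592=0.63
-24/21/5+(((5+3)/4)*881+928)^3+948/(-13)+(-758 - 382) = 8856624043016/455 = 19465107786.85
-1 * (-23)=23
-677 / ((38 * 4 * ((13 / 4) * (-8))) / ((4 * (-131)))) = -88687 / 988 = -89.76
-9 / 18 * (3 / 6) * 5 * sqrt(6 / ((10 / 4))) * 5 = -5 * sqrt(15) / 2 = -9.68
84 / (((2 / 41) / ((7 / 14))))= 861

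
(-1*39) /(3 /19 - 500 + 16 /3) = 2223 /28187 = 0.08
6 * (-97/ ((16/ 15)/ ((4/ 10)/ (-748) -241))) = 393435783/ 2992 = 131495.92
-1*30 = -30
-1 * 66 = -66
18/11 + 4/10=112/55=2.04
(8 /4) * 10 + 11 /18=371 /18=20.61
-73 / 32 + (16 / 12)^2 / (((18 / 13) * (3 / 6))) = 743 / 2592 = 0.29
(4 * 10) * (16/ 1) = 640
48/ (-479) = -0.10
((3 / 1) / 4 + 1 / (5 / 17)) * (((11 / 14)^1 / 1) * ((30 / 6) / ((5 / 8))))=913 / 35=26.09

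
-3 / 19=-0.16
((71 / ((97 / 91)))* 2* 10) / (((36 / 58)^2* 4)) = 27168505 / 31428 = 864.47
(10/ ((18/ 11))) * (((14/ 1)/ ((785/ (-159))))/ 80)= -4081/ 18840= -0.22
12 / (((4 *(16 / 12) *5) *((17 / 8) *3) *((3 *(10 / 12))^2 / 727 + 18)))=17448 / 4451365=0.00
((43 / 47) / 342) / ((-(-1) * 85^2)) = 43 / 116134650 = 0.00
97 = 97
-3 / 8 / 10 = -3 / 80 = -0.04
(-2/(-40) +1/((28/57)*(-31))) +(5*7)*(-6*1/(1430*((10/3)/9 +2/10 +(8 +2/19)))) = -16077224/493237745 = -0.03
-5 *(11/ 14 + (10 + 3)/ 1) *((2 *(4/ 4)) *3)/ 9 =-45.95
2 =2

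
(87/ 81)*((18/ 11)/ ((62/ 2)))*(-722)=-41876/ 1023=-40.93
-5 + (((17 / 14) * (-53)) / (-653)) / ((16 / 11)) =-721449 / 146272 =-4.93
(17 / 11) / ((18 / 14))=1.20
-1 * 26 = -26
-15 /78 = -5 /26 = -0.19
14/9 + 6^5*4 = 279950/9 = 31105.56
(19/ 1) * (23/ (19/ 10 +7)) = 4370/ 89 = 49.10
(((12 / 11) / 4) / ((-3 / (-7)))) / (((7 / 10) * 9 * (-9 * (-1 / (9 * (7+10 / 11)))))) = 290 / 363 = 0.80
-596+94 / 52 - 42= -16541 / 26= -636.19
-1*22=-22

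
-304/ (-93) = 304/ 93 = 3.27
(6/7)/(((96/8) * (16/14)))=1/16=0.06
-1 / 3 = -0.33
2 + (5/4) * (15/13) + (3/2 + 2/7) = 1903/364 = 5.23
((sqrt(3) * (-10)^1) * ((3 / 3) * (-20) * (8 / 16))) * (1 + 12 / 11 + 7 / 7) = 3400 * sqrt(3) / 11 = 535.36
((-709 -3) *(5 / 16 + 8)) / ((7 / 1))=-1691 / 2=-845.50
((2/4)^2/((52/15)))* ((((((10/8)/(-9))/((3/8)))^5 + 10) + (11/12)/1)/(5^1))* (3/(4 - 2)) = 626168939/2652953472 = 0.24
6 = 6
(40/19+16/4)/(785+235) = 29/4845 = 0.01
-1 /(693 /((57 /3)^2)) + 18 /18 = 332 /693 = 0.48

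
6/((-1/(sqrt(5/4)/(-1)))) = 3* sqrt(5) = 6.71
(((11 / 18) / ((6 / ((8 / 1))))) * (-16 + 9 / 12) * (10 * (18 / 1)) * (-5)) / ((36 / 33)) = 184525 / 18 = 10251.39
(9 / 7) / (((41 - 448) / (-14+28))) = -18 / 407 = -0.04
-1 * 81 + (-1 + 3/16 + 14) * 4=-113/4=-28.25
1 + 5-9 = -3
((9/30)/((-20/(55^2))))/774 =-121/2064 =-0.06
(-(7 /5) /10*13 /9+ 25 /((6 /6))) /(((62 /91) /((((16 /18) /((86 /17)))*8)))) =138103784 /2699325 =51.16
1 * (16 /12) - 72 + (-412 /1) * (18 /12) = -2066 /3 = -688.67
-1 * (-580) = 580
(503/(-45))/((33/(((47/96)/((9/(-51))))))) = 401897/427680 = 0.94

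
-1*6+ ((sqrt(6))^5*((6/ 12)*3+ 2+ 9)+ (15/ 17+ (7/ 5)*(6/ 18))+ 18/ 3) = 344/ 255+ 450*sqrt(6) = 1103.62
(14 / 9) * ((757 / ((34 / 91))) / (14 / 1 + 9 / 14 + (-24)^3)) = -0.23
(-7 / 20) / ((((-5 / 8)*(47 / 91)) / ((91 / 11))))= 115934 / 12925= 8.97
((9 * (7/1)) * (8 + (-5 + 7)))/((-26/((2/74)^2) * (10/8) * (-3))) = 84/17797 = 0.00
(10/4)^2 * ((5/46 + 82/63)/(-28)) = -102175/324576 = -0.31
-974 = -974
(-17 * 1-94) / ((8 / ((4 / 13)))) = -111 / 26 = -4.27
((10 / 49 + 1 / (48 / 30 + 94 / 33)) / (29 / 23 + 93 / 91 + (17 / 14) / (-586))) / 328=1351337975 / 2357150528628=0.00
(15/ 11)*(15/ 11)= 225/ 121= 1.86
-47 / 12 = -3.92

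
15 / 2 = 7.50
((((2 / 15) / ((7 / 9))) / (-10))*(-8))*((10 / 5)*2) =96 / 175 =0.55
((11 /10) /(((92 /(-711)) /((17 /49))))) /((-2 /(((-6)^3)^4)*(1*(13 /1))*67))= 18088653065472 /4908085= 3685480.81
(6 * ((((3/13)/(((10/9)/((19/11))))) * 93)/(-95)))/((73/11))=-7533/23725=-0.32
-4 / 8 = -1 / 2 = -0.50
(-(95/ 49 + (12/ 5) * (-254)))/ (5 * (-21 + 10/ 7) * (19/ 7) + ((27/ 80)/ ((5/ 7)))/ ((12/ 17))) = -47640640/ 20771521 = -2.29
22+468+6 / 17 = 8336 / 17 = 490.35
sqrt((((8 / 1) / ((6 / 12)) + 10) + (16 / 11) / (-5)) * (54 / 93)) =6 * sqrt(1205435) / 1705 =3.86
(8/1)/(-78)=-4/39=-0.10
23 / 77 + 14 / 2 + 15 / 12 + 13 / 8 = 6267 / 616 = 10.17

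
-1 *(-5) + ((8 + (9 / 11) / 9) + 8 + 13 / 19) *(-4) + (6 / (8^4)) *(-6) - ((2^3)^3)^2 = -56116302681 / 214016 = -262206.11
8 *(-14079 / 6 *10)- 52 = -187772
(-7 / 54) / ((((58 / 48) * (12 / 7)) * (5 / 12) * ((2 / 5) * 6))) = -0.06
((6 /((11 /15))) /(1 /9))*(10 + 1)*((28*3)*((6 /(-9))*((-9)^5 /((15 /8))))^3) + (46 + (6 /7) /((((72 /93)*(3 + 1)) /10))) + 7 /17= 629686457537896169.50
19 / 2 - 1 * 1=17 / 2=8.50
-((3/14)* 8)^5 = -248832/16807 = -14.81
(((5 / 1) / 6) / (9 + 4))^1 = 5 / 78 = 0.06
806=806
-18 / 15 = -6 / 5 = -1.20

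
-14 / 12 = -7 / 6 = -1.17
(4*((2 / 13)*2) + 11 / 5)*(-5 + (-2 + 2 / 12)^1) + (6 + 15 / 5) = -5633 / 390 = -14.44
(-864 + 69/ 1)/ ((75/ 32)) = -1696/ 5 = -339.20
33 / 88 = 3 / 8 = 0.38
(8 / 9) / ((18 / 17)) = 68 / 81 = 0.84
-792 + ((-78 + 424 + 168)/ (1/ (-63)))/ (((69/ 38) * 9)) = -191372/ 69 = -2773.51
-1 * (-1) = 1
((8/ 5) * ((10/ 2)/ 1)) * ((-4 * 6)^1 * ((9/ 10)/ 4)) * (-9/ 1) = 1944/ 5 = 388.80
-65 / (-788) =0.08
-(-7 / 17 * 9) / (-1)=-63 / 17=-3.71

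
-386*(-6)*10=23160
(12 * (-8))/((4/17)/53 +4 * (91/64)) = -1383936/82055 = -16.87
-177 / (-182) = 177 / 182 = 0.97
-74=-74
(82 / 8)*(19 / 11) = 779 / 44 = 17.70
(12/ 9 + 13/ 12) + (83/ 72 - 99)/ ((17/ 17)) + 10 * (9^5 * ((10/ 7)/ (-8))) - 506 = -53447221/ 504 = -106046.07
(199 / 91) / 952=199 / 86632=0.00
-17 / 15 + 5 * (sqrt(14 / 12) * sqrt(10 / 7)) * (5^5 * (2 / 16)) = -17 / 15 + 15625 * sqrt(15) / 24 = 2520.34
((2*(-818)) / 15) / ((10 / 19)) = -15542 / 75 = -207.23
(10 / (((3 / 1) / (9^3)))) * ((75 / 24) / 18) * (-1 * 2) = -3375 / 4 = -843.75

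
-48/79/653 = -48/51587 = -0.00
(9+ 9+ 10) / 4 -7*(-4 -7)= 84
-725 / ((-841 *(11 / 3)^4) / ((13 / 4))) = 26325 / 1698356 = 0.02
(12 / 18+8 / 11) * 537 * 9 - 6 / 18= 6736.58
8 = 8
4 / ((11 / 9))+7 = 10.27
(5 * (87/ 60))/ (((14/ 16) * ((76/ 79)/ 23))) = 52693/ 266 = 198.09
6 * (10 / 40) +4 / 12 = 11 / 6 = 1.83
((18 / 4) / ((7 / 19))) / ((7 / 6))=513 / 49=10.47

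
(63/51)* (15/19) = 315/323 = 0.98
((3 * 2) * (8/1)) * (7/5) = 336/5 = 67.20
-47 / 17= -2.76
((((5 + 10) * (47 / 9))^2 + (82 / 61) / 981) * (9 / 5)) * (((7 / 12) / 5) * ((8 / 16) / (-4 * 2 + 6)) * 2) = -2570337749 / 3989400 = -644.29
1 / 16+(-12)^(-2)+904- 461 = 31901 / 72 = 443.07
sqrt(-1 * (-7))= sqrt(7)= 2.65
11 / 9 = 1.22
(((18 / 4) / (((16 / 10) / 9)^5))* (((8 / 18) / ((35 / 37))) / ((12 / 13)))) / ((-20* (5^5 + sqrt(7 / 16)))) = -1232750390625 / 5973333065728 + 394480125* sqrt(7) / 23893332262912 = -0.21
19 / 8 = 2.38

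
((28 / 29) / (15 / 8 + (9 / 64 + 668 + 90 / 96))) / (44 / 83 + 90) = 74368 / 4678550773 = 0.00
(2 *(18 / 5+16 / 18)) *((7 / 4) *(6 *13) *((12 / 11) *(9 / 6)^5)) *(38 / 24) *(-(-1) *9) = 127304541 / 880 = 144664.25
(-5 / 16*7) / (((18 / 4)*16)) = -35 / 1152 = -0.03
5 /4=1.25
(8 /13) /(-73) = -8 /949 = -0.01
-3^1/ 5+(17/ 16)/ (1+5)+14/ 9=1631/ 1440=1.13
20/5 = 4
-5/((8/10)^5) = -15.26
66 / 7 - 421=-2881 / 7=-411.57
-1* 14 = -14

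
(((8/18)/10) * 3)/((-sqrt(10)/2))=-2 * sqrt(10)/75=-0.08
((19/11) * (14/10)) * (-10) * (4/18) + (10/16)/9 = -4201/792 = -5.30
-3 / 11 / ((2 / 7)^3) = -1029 / 88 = -11.69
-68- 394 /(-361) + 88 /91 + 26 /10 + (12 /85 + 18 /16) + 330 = 5985082399 /22338680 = 267.92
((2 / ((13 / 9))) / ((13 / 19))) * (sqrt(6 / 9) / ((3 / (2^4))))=608 * sqrt(6) / 169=8.81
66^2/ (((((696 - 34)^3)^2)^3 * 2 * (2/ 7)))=7623/ 596271167816818695679231264727546972875590111330304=0.00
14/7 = 2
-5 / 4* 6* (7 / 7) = -15 / 2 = -7.50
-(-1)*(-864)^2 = 746496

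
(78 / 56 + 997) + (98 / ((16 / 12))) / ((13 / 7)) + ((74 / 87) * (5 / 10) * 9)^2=322232305 / 306124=1052.62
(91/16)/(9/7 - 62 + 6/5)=-3185/33328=-0.10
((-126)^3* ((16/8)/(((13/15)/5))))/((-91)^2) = -2787.26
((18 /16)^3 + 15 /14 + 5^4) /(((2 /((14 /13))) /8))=2248943 /832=2703.06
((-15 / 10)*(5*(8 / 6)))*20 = -200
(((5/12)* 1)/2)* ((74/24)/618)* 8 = 185/22248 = 0.01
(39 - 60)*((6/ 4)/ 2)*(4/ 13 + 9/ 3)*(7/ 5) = -18963/ 260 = -72.93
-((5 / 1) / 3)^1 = -5 / 3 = -1.67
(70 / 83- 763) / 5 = -63259 / 415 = -152.43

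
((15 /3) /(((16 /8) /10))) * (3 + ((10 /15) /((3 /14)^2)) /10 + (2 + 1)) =5030 /27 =186.30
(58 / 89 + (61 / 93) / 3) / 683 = 21611 / 16959573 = 0.00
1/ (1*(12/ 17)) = 17/ 12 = 1.42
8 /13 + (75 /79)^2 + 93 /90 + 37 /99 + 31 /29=9300353201 /2329328430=3.99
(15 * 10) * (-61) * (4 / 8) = -4575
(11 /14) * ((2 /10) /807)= 11 /56490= 0.00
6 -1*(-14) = 20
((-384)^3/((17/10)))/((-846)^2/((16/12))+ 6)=-188743680/3041827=-62.05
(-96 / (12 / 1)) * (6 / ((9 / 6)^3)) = -128 / 9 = -14.22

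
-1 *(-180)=180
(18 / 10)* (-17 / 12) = -51 / 20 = -2.55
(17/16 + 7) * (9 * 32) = 2322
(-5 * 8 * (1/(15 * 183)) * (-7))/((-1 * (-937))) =56/514413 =0.00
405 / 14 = 28.93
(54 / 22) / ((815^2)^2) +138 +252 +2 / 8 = 390.25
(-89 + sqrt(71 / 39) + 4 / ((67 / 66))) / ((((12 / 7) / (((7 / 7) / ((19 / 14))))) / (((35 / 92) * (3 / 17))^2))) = -1026247425 / 6227760416 + 60025 * sqrt(2769) / 1208371424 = -0.16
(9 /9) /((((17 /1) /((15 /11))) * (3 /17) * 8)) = 5 /88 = 0.06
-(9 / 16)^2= -81 / 256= -0.32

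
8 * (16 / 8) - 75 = -59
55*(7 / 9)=385 / 9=42.78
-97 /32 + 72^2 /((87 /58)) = 110495 /32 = 3452.97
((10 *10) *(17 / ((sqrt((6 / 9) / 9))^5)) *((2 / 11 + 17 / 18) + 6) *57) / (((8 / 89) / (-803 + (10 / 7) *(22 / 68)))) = -188767812964725 *sqrt(6) / 112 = -4128435907363.46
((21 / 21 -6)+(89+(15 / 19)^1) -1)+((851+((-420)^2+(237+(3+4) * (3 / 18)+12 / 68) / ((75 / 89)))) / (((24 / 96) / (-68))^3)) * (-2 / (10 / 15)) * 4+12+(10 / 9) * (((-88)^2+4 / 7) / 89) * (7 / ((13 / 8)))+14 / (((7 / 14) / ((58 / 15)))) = 212050142168801656228 / 4946175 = 42871540567974.58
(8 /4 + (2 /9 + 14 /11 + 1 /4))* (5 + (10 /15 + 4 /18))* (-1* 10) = -392995 /1782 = -220.54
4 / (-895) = -4 / 895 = -0.00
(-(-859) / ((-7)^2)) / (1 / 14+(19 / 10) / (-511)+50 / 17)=5330095 / 914837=5.83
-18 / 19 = -0.95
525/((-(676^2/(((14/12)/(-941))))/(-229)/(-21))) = 5891025/860028832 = 0.01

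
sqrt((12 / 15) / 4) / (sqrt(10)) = sqrt(2) / 10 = 0.14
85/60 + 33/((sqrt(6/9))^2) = 611/12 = 50.92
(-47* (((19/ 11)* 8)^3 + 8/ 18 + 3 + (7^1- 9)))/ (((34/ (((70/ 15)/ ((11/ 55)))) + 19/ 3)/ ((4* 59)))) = -6138452143250/ 1633137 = -3758687.82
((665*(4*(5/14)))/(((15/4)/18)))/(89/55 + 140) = 250800/7789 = 32.20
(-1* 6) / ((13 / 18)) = -8.31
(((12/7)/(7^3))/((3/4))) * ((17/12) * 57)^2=43.45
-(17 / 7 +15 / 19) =-428 / 133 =-3.22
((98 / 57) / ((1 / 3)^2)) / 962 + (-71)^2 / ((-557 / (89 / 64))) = -4094962955 / 325787072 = -12.57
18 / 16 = 1.12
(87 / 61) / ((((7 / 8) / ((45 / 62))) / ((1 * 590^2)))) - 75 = 5450253225 / 13237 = 411743.84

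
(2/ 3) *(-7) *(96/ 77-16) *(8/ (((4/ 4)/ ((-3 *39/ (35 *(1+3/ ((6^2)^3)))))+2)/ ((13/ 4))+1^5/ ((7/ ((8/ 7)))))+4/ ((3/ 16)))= 44730162202624/ 19696547079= 2270.96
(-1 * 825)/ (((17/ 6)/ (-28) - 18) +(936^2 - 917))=-138600/ 147027031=-0.00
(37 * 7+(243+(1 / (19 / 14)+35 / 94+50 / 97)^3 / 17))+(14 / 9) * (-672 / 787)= 500.92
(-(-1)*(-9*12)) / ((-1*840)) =9 / 70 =0.13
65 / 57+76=4397 / 57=77.14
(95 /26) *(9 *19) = 16245 /26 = 624.81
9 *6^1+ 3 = 57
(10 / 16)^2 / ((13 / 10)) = 125 / 416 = 0.30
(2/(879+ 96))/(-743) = -2/724425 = -0.00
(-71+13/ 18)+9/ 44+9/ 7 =-190679/ 2772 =-68.79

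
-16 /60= -4 /15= -0.27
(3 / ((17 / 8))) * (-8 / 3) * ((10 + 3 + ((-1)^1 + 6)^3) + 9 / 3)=-9024 / 17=-530.82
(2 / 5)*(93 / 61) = 186 / 305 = 0.61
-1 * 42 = -42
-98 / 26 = -49 / 13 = -3.77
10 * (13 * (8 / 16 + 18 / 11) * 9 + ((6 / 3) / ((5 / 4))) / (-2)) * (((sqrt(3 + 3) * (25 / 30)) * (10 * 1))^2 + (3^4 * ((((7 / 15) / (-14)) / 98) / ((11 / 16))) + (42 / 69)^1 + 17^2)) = 3599306030081 / 2045505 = 1759617.32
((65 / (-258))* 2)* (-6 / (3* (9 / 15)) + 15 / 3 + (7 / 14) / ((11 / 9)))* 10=-10.46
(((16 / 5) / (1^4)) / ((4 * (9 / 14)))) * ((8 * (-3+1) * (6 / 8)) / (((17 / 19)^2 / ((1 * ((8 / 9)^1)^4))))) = -331218944 / 28441935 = -11.65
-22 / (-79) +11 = 891 / 79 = 11.28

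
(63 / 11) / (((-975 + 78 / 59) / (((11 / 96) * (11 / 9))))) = -4543 / 5514912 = -0.00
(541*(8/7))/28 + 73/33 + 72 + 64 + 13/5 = 1316996/8085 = 162.89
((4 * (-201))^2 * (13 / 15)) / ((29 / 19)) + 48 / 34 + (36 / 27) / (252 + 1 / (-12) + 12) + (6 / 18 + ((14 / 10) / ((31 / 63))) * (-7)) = 266468719226482 / 726018915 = 367027.24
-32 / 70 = -16 / 35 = -0.46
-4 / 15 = -0.27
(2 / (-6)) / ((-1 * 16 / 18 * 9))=1 / 24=0.04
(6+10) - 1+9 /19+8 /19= 15.89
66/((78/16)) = 176/13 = 13.54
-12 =-12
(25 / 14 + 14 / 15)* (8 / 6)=1142 / 315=3.63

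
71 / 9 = 7.89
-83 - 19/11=-932/11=-84.73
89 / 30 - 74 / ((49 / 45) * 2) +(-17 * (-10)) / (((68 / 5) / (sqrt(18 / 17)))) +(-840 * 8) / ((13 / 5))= -49984657 / 19110 +75 * sqrt(34) / 34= -2602.77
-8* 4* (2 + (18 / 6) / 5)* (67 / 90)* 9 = -13936 / 25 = -557.44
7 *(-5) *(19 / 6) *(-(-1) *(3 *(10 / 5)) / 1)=-665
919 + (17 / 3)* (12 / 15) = 13853 / 15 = 923.53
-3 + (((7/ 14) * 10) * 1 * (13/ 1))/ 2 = 59/ 2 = 29.50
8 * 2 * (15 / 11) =240 / 11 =21.82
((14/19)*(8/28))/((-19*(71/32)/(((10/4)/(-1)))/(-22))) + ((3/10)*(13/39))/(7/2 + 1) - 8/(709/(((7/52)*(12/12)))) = -2699852203/10630841715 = -0.25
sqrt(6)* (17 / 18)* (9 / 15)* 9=12.49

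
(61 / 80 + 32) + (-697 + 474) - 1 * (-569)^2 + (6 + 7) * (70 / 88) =-285067989 / 880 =-323940.90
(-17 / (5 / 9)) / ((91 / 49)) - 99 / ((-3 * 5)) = -642 / 65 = -9.88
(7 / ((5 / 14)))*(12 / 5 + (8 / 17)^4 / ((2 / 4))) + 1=104322801 / 2088025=49.96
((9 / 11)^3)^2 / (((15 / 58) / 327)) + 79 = 4059536597 / 8857805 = 458.30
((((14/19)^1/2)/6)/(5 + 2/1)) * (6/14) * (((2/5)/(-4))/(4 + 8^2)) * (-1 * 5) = 1/36176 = 0.00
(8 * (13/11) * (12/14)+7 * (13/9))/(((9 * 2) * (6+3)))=12623/112266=0.11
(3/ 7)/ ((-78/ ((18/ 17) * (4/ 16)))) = -0.00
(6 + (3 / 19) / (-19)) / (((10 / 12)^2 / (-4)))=-34.51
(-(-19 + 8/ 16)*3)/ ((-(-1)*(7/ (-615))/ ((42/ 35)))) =-40959/ 7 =-5851.29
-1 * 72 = -72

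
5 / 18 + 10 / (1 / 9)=1625 / 18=90.28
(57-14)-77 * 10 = -727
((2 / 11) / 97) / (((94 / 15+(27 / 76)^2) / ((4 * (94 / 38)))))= 1714560 / 590988893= 0.00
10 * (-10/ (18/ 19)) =-950/ 9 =-105.56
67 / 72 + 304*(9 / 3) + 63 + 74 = 1049.93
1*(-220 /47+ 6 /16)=-1619 /376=-4.31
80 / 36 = 20 / 9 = 2.22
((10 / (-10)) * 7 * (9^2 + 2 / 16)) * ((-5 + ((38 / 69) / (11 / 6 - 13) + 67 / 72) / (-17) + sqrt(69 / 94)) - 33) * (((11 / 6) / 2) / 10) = 3586700485291 / 1810736640 - 49973 * sqrt(6486) / 90240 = 1936.20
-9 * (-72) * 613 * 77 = 30586248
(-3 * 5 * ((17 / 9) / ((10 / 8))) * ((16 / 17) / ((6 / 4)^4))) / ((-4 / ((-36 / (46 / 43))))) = -35.45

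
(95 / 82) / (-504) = -0.00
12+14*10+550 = 702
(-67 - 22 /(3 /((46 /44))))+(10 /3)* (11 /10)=-71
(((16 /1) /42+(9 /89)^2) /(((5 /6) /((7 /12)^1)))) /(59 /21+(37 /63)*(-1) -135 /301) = 1895397 /12277550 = 0.15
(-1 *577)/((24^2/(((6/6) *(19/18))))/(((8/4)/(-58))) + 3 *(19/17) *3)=186371/5108175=0.04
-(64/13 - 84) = 1028/13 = 79.08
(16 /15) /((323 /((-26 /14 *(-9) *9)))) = 5616 /11305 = 0.50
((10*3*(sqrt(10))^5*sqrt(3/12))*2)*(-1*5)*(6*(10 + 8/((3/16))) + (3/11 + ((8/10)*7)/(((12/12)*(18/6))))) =-52493000*sqrt(10)/11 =-15090676.47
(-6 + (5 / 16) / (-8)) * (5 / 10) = -773 / 256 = -3.02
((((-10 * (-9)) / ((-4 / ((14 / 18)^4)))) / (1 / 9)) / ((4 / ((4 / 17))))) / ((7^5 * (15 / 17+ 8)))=-5 / 171234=-0.00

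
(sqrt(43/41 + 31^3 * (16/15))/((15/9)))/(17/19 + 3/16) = 304 * sqrt(12019277715)/337225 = 98.83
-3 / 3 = -1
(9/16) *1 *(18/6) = 1.69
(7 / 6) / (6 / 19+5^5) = 19 / 50898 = 0.00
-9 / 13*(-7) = 63 / 13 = 4.85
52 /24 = 13 /6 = 2.17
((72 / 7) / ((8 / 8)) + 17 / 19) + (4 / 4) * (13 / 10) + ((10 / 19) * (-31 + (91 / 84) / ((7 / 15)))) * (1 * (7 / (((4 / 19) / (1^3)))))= -2603579 / 5320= -489.39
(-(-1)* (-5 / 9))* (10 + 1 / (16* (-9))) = -7195 / 1296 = -5.55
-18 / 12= -1.50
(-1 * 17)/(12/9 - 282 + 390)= -51/328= -0.16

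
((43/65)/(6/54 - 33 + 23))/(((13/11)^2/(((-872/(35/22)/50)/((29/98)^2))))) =6.00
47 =47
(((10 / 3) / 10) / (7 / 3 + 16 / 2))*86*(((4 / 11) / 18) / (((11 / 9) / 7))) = 1204 / 3751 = 0.32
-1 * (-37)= 37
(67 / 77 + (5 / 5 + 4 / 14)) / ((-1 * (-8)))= 83 / 308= 0.27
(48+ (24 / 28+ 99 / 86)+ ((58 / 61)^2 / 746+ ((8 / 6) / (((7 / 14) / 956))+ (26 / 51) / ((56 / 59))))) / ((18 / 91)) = 2880459773666059 / 219149068968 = 13143.84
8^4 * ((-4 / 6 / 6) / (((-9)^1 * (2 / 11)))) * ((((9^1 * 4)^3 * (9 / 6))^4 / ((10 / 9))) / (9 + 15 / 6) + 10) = 4863626233856133899702272 / 9315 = 522128420167056779356.12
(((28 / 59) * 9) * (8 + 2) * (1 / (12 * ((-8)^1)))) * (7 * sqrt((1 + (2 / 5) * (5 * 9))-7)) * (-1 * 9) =6615 * sqrt(3) / 118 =97.10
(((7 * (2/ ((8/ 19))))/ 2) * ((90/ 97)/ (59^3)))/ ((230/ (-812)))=-242991/ 916401098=-0.00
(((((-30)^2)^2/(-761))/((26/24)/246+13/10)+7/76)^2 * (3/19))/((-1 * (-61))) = 2476242338647742748163083/1437066136749087800176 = 1723.12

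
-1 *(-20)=20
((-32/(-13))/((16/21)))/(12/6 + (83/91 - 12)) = -294/827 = -0.36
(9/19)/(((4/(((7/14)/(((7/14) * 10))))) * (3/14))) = 21/380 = 0.06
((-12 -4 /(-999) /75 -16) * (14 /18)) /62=-7342636 /20904075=-0.35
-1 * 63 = -63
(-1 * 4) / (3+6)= -4 / 9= -0.44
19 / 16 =1.19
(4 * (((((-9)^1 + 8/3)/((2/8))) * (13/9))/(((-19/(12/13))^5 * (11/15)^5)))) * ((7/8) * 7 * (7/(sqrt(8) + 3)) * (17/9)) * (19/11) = 27205113600000/347048620972339 - 18136742400000 * sqrt(2)/347048620972339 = 0.00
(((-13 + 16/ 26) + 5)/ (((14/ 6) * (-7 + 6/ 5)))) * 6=8640/ 2639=3.27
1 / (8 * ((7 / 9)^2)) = 81 / 392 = 0.21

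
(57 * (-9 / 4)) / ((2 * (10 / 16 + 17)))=-171 / 47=-3.64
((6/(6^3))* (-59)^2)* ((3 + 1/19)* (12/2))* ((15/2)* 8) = 2018980/19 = 106262.11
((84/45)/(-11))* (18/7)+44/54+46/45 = 416/297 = 1.40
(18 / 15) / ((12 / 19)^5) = 2476099 / 207360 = 11.94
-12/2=-6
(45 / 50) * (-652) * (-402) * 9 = 10615212 / 5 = 2123042.40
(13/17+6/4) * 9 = 693/34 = 20.38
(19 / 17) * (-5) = -95 / 17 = -5.59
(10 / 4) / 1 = 5 / 2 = 2.50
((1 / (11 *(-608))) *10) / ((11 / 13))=-65 / 36784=-0.00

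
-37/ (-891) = 37/ 891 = 0.04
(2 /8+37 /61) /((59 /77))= 16093 /14396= 1.12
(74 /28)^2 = 1369 /196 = 6.98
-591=-591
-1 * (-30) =30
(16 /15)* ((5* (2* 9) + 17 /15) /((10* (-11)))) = -10936 /12375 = -0.88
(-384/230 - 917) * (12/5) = -1267764/575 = -2204.81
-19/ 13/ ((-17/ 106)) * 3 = 6042/ 221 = 27.34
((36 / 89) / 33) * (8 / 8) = 12 / 979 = 0.01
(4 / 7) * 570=2280 / 7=325.71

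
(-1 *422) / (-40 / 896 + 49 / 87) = -4111968 / 5053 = -813.77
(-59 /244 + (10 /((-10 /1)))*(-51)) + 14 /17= 213961 /4148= 51.58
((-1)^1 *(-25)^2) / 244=-2.56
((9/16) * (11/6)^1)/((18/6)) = 11/32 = 0.34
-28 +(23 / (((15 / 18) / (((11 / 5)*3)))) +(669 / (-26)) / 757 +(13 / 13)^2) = 155.13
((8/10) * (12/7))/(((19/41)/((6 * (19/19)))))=11808/665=17.76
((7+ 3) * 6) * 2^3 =480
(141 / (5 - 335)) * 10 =-47 / 11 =-4.27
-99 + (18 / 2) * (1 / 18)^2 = -3563 / 36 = -98.97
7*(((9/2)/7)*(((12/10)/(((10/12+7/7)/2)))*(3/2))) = 486/55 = 8.84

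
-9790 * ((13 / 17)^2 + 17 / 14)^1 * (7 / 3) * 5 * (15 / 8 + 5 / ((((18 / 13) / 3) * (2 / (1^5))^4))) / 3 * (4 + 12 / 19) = -480123749875 / 593028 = -809613.96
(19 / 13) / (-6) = -19 / 78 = -0.24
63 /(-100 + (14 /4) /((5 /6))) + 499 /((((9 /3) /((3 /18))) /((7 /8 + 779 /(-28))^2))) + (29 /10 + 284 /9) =2725920131449 /135192960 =20163.18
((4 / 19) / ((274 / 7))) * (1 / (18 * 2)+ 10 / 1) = 133 / 2466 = 0.05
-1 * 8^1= -8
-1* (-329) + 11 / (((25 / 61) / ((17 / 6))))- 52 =52957 / 150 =353.05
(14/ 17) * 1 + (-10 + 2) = -122/ 17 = -7.18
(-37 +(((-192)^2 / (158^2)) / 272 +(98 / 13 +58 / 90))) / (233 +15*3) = -894123133 / 8627277555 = -0.10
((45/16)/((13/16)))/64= 45/832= 0.05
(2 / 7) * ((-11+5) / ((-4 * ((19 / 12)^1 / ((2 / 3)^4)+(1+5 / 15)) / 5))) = 576 / 2513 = 0.23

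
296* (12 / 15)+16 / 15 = 3568 / 15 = 237.87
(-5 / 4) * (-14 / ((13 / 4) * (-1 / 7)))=-490 / 13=-37.69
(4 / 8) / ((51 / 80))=40 / 51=0.78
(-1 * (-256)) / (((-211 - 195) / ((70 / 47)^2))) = -89600 / 64061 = -1.40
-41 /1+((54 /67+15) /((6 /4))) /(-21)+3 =-54172 /1407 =-38.50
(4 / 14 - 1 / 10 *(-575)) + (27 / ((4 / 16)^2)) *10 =61289 / 14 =4377.79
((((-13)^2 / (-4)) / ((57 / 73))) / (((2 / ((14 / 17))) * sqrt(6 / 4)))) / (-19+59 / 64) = 106288 * sqrt(6) / 258723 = 1.01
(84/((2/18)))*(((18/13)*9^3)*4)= 39680928/13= 3052379.08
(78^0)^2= 1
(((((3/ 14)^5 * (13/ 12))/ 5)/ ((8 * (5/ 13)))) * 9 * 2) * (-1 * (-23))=2833623/ 215129600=0.01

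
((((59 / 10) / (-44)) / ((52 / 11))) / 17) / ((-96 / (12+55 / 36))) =28733 / 122204160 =0.00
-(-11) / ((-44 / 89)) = -89 / 4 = -22.25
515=515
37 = 37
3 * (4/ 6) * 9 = 18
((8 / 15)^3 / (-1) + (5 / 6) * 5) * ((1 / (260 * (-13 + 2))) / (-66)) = 27101 / 1274130000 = 0.00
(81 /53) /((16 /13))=1.24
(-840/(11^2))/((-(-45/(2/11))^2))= 0.00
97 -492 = -395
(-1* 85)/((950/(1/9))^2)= -17/14620500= -0.00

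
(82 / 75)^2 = 6724 / 5625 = 1.20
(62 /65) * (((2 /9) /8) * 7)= 217 /1170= 0.19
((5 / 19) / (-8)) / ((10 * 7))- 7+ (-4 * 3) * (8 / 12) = -31921 / 2128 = -15.00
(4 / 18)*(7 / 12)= 7 / 54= 0.13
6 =6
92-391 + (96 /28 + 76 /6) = -5941 /21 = -282.90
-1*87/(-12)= 7.25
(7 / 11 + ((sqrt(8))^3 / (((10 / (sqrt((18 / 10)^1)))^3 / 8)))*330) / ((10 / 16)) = 56 / 55 + 228096*sqrt(10) / 3125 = 231.84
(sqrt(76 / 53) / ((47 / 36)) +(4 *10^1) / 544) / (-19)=-72 *sqrt(1007) / 47329-5 / 1292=-0.05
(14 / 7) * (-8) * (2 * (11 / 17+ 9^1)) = -308.71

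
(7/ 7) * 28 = 28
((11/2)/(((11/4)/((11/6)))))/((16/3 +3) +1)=11/28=0.39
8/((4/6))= 12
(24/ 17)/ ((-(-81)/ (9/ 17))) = 8/ 867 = 0.01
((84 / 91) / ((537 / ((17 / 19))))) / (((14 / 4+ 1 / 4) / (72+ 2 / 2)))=19856 / 663195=0.03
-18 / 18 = -1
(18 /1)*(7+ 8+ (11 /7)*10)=3870 /7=552.86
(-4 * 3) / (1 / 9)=-108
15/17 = 0.88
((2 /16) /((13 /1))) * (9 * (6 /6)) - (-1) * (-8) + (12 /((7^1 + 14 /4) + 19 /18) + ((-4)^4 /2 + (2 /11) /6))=31985 /264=121.16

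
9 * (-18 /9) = -18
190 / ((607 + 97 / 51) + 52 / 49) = 237405 / 762149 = 0.31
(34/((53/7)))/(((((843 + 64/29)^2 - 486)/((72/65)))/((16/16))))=14411376/2068310460775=0.00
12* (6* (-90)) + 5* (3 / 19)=-123105 / 19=-6479.21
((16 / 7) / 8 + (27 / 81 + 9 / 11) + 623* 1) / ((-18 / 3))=-144245 / 1386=-104.07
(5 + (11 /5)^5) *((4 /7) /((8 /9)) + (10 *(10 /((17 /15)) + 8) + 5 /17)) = 3556752894 /371875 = 9564.38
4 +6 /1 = 10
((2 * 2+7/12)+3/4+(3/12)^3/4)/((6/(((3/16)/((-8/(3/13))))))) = -4099/851968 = -0.00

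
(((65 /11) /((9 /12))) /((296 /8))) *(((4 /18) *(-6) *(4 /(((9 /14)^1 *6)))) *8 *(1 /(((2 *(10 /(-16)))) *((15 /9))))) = 186368 /164835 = 1.13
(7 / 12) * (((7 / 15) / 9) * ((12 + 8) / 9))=0.07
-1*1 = -1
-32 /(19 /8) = -256 /19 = -13.47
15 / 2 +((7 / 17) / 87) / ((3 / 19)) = 66821 / 8874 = 7.53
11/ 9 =1.22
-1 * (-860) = 860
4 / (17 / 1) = 4 / 17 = 0.24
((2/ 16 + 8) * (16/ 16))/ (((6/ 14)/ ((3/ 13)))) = 35/ 8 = 4.38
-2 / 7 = -0.29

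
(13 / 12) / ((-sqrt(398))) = -13*sqrt(398) / 4776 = -0.05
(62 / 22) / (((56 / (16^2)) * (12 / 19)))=4712 / 231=20.40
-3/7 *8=-24/7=-3.43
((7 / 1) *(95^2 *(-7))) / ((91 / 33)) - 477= -2090976 / 13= -160844.31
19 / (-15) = -1.27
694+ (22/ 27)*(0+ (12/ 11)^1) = 6254/ 9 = 694.89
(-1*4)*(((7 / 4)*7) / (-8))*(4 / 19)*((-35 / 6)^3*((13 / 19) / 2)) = -27311375 / 311904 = -87.56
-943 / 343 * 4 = -3772 / 343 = -11.00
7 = 7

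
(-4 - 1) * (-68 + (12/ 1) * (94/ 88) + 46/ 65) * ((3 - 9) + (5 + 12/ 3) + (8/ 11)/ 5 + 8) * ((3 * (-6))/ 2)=-214881633/ 7865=-27321.25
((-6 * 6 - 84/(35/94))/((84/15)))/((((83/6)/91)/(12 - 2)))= -255060/83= -3073.01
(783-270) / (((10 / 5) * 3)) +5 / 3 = 523 / 6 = 87.17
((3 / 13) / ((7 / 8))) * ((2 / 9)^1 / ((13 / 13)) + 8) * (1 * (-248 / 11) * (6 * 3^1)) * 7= -880896 / 143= -6160.11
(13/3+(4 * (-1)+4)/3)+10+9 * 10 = 313/3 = 104.33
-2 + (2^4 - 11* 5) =-41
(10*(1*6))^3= 216000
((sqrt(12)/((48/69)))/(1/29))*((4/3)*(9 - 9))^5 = 0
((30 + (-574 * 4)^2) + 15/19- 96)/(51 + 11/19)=2861699/28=102203.54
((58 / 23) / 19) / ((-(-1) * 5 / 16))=928 / 2185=0.42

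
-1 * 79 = -79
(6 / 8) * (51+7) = 87 / 2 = 43.50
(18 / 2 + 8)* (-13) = -221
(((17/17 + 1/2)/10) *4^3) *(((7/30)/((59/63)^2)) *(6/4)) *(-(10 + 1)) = -3667356/87025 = -42.14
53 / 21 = 2.52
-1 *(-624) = 624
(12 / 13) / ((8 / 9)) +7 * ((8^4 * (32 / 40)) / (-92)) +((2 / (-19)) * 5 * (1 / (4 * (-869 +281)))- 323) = -19083299089 / 33404280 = -571.28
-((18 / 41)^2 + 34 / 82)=-0.61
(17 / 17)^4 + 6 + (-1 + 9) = 15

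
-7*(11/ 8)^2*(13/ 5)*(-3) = 33033/ 320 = 103.23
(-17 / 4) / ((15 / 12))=-17 / 5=-3.40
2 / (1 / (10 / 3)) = 20 / 3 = 6.67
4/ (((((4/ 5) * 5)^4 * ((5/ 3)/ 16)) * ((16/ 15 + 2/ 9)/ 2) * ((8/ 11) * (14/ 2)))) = 297/ 6496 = 0.05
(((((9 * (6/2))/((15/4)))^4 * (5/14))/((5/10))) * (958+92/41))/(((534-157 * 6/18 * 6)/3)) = 9918972288/394625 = 25135.18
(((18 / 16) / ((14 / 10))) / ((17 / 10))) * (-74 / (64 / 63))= -34.43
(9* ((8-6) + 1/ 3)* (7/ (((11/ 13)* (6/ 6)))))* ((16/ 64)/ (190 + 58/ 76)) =36309/ 159478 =0.23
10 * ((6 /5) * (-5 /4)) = -15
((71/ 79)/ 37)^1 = 71/ 2923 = 0.02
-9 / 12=-3 / 4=-0.75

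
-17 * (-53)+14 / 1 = 915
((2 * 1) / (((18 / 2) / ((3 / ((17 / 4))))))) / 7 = 8 / 357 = 0.02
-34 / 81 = -0.42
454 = 454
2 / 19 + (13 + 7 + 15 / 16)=6397 / 304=21.04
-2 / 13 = -0.15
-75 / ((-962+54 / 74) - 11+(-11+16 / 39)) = 108225 / 1418267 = 0.08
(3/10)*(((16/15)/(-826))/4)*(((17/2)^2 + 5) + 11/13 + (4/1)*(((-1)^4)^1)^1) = -4269/536900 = -0.01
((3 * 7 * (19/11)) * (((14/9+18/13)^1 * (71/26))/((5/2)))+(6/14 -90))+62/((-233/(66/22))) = 1188073547/45480435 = 26.12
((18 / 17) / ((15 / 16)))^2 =9216 / 7225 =1.28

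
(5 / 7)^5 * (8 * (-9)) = -225000 / 16807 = -13.39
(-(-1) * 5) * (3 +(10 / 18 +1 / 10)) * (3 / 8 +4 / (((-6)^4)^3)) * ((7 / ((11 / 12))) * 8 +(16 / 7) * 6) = 47957236075 / 93533616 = 512.73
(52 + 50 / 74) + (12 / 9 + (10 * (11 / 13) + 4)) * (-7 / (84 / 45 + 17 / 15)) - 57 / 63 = 593420 / 30303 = 19.58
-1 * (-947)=947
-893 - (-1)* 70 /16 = -7109 /8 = -888.62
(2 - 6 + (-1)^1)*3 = -15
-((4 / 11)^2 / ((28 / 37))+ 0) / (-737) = 0.00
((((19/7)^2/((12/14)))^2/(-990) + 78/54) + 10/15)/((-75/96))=-14225756/5457375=-2.61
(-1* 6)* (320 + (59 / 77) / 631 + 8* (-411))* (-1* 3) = -2595710826 / 48587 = -53423.98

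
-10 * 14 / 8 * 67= -1172.50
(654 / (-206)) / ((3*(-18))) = 109 / 1854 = 0.06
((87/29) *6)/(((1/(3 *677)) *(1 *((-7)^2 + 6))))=36558/55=664.69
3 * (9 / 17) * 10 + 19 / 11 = 3293 / 187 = 17.61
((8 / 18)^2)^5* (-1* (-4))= 4194304 / 3486784401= 0.00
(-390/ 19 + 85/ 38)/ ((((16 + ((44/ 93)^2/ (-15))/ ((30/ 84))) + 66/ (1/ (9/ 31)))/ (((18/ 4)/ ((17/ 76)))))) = -4057462125/ 387279482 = -10.48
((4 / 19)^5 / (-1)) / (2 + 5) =-1024 / 17332693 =-0.00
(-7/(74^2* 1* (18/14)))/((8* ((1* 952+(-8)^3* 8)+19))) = 49/1232100000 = 0.00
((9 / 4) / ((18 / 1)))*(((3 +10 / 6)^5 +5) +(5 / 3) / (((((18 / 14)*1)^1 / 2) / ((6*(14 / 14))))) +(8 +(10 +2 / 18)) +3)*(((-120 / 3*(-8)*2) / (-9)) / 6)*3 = -21917960 / 2187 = -10021.93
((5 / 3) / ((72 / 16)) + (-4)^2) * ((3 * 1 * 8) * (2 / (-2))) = -392.89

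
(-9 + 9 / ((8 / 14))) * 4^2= 108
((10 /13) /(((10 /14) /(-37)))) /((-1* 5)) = 518 /65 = 7.97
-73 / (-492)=73 / 492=0.15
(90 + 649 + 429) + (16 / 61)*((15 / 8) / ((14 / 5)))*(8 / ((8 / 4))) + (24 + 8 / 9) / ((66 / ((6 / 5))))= 247118468 / 211365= 1169.16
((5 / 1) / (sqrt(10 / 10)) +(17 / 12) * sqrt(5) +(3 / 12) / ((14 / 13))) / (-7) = -293 / 392 - 17 * sqrt(5) / 84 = -1.20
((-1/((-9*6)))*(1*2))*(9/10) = 1/30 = 0.03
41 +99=140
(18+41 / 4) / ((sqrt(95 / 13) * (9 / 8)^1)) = 226 * sqrt(1235) / 855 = 9.29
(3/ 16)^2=9/ 256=0.04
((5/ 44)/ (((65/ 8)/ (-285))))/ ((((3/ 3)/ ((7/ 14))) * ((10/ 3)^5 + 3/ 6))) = -138510/ 28634749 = -0.00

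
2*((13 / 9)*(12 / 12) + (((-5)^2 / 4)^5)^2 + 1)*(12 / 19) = 858306907834297 / 7471104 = 114883544.36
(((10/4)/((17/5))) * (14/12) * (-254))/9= -22225/918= -24.21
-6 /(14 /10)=-30 /7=-4.29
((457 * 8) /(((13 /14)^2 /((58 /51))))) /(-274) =-20780704 /1180803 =-17.60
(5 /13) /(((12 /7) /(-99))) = -1155 /52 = -22.21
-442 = -442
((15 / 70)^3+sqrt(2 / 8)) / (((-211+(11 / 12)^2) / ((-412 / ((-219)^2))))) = 1152776 / 55316133761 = 0.00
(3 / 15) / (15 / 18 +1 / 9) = 0.21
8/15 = 0.53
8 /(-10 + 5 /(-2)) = -0.64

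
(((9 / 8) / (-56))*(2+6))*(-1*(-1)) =-9 / 56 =-0.16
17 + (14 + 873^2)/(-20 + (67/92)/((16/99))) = -1121486777/22807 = -49172.92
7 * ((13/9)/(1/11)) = 1001/9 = 111.22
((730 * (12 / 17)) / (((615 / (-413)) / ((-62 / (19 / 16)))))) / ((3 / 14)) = 3349674496 / 39729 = 84313.08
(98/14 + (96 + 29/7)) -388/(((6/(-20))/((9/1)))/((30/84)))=29850/7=4264.29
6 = 6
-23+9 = -14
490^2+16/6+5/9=2160929/9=240103.22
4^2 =16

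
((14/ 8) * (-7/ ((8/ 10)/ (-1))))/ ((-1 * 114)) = -245/ 1824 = -0.13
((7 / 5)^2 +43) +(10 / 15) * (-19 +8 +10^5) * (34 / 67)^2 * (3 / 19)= 5875231284 / 2132275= 2755.38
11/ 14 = 0.79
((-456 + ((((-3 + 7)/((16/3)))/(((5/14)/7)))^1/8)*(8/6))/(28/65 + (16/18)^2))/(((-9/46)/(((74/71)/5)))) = 903172257/2281940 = 395.79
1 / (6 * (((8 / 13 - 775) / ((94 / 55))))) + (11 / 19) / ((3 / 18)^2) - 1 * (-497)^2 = -7794957389234 / 31560045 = -246988.16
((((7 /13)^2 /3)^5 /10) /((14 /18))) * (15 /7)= 5764801 /2481452853282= 0.00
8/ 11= 0.73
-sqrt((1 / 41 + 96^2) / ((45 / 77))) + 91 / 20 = 91 / 20 - sqrt(5964472745) / 615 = -121.03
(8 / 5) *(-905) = -1448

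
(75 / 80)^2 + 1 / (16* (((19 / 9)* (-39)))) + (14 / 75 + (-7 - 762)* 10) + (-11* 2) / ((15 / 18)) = -36589205587 / 4742400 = -7715.34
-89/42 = -2.12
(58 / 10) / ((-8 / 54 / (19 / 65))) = -11.44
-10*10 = -100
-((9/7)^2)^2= -6561/2401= -2.73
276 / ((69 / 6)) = 24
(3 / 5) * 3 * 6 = 54 / 5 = 10.80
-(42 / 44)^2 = -0.91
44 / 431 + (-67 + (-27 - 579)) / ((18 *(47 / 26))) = -3752207 / 182313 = -20.58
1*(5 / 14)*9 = 45 / 14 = 3.21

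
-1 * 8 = -8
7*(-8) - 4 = -60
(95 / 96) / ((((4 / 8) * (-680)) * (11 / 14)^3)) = -6517 / 1086096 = -0.01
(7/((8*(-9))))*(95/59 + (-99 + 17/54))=2164967/229392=9.44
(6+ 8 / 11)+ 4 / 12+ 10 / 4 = 631 / 66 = 9.56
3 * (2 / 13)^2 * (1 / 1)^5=12 / 169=0.07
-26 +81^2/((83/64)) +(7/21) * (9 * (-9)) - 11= 4995.08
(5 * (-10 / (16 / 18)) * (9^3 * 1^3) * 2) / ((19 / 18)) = -77696.05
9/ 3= 3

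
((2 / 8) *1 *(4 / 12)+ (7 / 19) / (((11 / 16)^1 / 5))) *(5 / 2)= 34645 / 5016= 6.91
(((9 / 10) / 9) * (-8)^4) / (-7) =-2048 / 35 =-58.51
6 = 6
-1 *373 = -373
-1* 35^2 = -1225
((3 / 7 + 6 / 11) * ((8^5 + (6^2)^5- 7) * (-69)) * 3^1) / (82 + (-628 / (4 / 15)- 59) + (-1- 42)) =37569839877 / 7315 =5135999.98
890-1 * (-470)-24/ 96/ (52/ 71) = 282809/ 208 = 1359.66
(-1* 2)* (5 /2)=-5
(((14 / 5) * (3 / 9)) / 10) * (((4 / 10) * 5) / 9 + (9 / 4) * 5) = 2891 / 2700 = 1.07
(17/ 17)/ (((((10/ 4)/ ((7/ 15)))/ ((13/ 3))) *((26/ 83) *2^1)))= 581/ 450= 1.29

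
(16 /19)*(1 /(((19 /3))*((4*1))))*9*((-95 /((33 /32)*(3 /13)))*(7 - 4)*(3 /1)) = -224640 /209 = -1074.83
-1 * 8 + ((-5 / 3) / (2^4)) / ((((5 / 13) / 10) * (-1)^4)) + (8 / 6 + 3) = -51 / 8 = -6.38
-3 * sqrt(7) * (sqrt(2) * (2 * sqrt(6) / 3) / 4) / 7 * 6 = -6 * sqrt(21) / 7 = -3.93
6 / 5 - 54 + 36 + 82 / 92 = -3659 / 230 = -15.91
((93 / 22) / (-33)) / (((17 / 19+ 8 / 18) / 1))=-5301 / 55418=-0.10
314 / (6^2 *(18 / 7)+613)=2198 / 4939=0.45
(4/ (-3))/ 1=-4/ 3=-1.33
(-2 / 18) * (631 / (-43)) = 631 / 387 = 1.63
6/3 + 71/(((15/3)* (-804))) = 7969/4020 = 1.98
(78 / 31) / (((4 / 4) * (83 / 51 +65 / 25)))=9945 / 16709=0.60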